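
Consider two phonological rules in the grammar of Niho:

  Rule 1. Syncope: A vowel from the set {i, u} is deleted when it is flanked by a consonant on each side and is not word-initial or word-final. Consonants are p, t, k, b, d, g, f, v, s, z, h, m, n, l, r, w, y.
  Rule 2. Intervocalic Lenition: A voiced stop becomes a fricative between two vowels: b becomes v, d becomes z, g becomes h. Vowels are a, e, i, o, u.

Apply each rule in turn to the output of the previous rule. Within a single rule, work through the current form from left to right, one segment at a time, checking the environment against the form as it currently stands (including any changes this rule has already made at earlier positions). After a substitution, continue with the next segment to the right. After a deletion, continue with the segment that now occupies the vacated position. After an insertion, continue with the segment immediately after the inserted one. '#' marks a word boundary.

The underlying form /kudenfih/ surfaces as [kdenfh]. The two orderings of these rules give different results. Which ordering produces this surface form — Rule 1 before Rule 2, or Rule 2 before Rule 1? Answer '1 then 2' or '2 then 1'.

Order 1 then 2:
  1 Syncope: [kudenfih] → [kdenfh]
  2 Intervocalic Lenition: no change — [kdenfh]
  result: [kdenfh]
Order 2 then 1:
  2 Intervocalic Lenition: [kudenfih] → [kuzenfih]
  1 Syncope: [kuzenfih] → [kzenfh]
  result: [kzenfh]

1 then 2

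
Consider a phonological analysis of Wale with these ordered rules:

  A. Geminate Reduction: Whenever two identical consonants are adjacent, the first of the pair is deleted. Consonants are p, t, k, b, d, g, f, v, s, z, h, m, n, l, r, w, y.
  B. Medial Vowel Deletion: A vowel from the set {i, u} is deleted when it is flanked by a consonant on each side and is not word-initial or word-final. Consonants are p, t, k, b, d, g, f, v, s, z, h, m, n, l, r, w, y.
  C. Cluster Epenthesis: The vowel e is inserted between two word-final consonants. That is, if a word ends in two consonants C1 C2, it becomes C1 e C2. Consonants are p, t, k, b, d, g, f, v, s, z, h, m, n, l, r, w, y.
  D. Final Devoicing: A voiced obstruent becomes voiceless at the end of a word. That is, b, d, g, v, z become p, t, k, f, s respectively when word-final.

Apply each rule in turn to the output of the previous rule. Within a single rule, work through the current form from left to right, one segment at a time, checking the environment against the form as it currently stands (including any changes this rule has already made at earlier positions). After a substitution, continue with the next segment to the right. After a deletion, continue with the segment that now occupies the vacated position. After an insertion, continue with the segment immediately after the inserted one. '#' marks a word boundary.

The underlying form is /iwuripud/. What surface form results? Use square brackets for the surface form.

[iwrpet]

A Geminate Reduction: no change — [iwuripud]
B Medial Vowel Deletion: [iwuripud] → [iwrpd]
C Cluster Epenthesis: [iwrpd] → [iwrped]
D Final Devoicing: [iwrped] → [iwrpet]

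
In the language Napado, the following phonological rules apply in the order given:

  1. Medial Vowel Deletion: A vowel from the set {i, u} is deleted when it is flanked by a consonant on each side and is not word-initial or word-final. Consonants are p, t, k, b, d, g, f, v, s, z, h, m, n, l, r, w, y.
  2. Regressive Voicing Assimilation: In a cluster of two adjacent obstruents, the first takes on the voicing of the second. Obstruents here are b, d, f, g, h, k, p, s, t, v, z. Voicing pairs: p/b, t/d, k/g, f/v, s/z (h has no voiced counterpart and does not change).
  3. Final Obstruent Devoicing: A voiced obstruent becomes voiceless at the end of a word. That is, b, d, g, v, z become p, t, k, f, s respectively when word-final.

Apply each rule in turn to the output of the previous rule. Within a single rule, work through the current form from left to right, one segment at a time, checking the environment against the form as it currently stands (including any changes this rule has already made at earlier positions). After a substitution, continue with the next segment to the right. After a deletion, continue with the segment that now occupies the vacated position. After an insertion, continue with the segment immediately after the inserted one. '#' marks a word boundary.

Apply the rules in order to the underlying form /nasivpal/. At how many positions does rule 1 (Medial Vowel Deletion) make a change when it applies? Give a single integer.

1 Medial Vowel Deletion: [nasivpal] → [nasvpal]
2 Regressive Voicing Assimilation: [nasvpal] → [nazfpal]
3 Final Obstruent Devoicing: no change — [nazfpal]
Rule 1 changed 1 position(s).

1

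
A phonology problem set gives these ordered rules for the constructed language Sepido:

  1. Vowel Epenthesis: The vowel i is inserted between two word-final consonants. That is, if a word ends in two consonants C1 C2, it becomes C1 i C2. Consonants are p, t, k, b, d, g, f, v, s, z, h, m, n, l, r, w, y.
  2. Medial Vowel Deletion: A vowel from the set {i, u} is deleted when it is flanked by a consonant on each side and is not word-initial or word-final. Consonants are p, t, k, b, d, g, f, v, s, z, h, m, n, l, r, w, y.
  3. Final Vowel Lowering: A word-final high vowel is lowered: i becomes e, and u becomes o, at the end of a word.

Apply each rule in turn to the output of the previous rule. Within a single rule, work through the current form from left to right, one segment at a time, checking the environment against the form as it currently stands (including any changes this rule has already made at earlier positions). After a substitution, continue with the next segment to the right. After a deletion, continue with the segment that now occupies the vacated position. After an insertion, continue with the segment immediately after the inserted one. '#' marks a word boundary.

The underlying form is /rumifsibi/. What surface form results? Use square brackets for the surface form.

[rmfsbe]

1 Vowel Epenthesis: no change — [rumifsibi]
2 Medial Vowel Deletion: [rumifsibi] → [rmfsbi]
3 Final Vowel Lowering: [rmfsbi] → [rmfsbe]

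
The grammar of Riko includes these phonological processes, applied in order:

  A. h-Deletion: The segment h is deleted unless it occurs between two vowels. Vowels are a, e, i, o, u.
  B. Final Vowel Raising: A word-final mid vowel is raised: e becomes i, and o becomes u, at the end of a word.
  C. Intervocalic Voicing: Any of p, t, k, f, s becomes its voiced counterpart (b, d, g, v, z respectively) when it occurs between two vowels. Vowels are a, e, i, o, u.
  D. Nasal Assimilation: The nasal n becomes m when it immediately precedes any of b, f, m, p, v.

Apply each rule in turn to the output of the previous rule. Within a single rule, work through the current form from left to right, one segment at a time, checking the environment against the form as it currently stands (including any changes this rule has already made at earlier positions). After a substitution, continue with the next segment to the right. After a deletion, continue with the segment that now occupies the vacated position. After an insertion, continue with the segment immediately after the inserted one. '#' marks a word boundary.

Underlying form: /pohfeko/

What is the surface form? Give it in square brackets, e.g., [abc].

A h-Deletion: [pohfeko] → [pofeko]
B Final Vowel Raising: [pofeko] → [pofeku]
C Intervocalic Voicing: [pofeku] → [povegu]
D Nasal Assimilation: no change — [povegu]

[povegu]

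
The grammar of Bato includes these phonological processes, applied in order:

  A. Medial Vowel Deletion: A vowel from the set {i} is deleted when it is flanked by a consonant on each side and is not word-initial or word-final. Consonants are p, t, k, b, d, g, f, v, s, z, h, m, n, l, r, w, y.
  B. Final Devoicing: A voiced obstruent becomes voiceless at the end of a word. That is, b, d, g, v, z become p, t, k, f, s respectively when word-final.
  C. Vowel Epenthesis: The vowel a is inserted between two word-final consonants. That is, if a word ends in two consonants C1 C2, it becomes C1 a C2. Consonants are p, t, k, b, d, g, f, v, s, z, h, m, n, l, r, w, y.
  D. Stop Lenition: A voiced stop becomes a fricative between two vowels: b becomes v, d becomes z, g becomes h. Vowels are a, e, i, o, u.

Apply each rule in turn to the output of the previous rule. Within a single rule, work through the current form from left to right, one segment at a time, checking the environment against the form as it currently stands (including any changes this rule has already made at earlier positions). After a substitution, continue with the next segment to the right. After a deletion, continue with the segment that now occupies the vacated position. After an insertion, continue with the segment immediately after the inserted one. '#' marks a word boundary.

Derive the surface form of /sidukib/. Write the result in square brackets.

A Medial Vowel Deletion: [sidukib] → [sdukb]
B Final Devoicing: [sdukb] → [sdukp]
C Vowel Epenthesis: [sdukp] → [sdukap]
D Stop Lenition: no change — [sdukap]

[sdukap]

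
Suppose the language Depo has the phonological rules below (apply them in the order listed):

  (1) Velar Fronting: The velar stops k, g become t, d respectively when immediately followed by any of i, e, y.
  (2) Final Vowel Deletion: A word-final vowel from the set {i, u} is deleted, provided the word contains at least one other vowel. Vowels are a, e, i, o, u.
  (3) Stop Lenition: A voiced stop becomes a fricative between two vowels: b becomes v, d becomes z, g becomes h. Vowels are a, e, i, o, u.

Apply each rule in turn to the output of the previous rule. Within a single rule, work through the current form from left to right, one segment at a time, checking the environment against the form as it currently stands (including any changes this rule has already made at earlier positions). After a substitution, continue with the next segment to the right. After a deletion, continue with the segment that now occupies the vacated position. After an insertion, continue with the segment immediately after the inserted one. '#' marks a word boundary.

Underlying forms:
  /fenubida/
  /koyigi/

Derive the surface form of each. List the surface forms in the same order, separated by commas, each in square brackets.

[fenuviza], [koyid]

/fenubida/:
  (1) Velar Fronting: no change — [fenubida]
  (2) Final Vowel Deletion: no change — [fenubida]
  (3) Stop Lenition: [fenubida] → [fenuviza]
/koyigi/:
  (1) Velar Fronting: [koyigi] → [koyidi]
  (2) Final Vowel Deletion: [koyidi] → [koyid]
  (3) Stop Lenition: no change — [koyid]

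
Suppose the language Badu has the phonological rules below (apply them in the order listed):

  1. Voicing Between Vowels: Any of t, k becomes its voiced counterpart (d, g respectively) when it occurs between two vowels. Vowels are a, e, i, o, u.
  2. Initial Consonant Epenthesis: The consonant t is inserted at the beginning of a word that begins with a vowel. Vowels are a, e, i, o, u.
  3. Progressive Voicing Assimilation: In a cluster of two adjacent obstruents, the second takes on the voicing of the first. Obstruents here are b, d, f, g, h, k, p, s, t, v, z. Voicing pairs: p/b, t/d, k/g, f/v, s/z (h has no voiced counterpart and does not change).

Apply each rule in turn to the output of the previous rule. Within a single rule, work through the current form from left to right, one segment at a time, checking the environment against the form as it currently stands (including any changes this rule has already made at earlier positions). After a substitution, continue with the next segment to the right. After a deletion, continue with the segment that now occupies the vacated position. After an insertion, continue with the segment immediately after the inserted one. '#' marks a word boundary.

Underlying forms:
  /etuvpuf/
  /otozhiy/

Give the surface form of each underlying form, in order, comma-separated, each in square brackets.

/etuvpuf/:
  1 Voicing Between Vowels: [etuvpuf] → [eduvpuf]
  2 Initial Consonant Epenthesis: [eduvpuf] → [teduvpuf]
  3 Progressive Voicing Assimilation: [teduvpuf] → [teduvbuf]
/otozhiy/:
  1 Voicing Between Vowels: [otozhiy] → [odozhiy]
  2 Initial Consonant Epenthesis: [odozhiy] → [todozhiy]
  3 Progressive Voicing Assimilation: no change — [todozhiy]

[teduvbuf], [todozhiy]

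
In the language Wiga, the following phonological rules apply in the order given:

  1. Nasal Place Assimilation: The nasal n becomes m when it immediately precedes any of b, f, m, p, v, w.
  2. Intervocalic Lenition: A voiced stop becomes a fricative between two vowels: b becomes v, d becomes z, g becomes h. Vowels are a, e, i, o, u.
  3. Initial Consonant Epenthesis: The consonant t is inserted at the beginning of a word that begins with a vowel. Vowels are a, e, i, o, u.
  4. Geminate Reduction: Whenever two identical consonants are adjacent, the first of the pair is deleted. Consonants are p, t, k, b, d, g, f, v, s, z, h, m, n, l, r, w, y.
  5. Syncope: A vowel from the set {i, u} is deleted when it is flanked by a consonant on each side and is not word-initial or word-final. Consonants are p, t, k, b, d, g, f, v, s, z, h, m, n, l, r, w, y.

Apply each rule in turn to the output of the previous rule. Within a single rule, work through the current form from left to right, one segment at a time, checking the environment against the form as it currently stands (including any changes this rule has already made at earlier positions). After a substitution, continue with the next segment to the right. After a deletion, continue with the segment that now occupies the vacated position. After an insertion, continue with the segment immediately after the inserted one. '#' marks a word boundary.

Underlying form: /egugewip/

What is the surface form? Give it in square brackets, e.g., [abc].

[tehhewp]

1 Nasal Place Assimilation: no change — [egugewip]
2 Intervocalic Lenition: [egugewip] → [ehuhewip]
3 Initial Consonant Epenthesis: [ehuhewip] → [tehuhewip]
4 Geminate Reduction: no change — [tehuhewip]
5 Syncope: [tehuhewip] → [tehhewp]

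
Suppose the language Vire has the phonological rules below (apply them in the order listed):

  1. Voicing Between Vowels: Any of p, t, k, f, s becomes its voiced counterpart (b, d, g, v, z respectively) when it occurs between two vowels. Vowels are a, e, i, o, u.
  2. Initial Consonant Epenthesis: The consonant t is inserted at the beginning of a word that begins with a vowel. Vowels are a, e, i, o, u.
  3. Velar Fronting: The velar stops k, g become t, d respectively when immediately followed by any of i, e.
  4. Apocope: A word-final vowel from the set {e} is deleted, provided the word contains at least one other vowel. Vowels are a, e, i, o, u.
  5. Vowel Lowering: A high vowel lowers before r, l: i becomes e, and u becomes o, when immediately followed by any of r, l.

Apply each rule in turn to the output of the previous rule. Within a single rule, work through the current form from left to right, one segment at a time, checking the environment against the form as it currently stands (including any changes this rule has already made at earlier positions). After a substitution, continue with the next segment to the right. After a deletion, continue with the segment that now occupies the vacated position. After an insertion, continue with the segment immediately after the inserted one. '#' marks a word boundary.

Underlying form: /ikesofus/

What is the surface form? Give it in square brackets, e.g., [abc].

1 Voicing Between Vowels: [ikesofus] → [igezovus]
2 Initial Consonant Epenthesis: [igezovus] → [tigezovus]
3 Velar Fronting: [tigezovus] → [tidezovus]
4 Apocope: no change — [tidezovus]
5 Vowel Lowering: no change — [tidezovus]

[tidezovus]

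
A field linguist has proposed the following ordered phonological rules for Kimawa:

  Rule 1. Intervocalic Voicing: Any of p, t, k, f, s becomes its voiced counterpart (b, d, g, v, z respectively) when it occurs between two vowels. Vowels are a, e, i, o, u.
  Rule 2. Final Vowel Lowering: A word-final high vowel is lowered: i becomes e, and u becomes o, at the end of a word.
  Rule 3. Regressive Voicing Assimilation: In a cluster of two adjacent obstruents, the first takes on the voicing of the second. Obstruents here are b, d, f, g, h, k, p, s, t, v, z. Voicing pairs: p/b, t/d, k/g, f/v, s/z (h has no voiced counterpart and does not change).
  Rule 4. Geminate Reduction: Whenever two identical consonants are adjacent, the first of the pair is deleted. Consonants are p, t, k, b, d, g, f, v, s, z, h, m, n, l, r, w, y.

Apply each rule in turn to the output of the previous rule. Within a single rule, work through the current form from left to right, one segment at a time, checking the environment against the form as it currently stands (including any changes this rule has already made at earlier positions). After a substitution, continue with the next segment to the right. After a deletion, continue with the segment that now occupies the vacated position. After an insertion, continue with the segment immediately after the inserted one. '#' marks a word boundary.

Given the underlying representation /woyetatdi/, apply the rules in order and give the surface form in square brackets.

Rule 1 Intervocalic Voicing: [woyetatdi] → [woyedatdi]
Rule 2 Final Vowel Lowering: [woyedatdi] → [woyedatde]
Rule 3 Regressive Voicing Assimilation: [woyedatde] → [woyedadde]
Rule 4 Geminate Reduction: [woyedadde] → [woyedade]

[woyedade]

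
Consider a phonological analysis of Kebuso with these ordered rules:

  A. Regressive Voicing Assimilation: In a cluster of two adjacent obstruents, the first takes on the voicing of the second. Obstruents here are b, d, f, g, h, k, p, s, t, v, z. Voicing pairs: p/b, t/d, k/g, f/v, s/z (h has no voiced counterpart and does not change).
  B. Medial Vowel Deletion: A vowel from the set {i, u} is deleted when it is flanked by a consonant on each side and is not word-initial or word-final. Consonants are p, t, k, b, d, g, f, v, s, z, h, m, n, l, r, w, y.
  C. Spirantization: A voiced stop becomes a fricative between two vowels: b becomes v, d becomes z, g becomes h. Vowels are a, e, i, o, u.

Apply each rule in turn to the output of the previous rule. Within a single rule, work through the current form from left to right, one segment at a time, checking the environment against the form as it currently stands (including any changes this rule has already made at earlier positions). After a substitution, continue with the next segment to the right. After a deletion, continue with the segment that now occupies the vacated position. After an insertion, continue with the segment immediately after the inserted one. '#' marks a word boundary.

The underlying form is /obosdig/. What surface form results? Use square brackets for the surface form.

[ovozdg]

A Regressive Voicing Assimilation: [obosdig] → [obozdig]
B Medial Vowel Deletion: [obozdig] → [obozdg]
C Spirantization: [obozdg] → [ovozdg]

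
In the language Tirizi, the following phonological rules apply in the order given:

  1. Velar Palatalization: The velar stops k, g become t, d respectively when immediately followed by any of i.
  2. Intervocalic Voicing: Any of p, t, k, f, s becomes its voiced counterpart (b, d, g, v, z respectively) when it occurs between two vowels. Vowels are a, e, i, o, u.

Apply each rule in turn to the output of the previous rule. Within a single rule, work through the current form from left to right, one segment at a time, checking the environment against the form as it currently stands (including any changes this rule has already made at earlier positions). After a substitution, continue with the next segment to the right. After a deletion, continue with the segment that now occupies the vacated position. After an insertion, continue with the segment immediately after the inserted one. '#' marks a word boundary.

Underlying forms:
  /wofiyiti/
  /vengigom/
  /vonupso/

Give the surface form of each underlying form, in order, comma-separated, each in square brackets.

/wofiyiti/:
  1 Velar Palatalization: no change — [wofiyiti]
  2 Intervocalic Voicing: [wofiyiti] → [woviyidi]
/vengigom/:
  1 Velar Palatalization: [vengigom] → [vendigom]
  2 Intervocalic Voicing: no change — [vendigom]
/vonupso/:
  1 Velar Palatalization: no change — [vonupso]
  2 Intervocalic Voicing: no change — [vonupso]

[woviyidi], [vendigom], [vonupso]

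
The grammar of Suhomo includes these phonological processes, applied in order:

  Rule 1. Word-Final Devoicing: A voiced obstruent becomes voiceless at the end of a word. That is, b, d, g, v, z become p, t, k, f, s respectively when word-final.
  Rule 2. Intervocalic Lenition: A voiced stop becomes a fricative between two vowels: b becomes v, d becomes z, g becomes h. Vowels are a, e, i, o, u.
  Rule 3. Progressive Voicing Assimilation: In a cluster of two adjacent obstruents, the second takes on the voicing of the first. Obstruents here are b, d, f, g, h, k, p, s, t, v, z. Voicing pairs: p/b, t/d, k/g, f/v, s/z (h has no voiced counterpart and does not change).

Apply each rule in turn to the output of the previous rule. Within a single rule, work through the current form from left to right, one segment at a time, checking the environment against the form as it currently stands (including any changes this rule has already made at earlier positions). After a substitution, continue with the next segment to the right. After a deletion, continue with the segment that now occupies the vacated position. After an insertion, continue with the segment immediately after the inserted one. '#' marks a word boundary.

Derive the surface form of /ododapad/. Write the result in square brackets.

Rule 1 Word-Final Devoicing: [ododapad] → [ododapat]
Rule 2 Intervocalic Lenition: [ododapat] → [ozozapat]
Rule 3 Progressive Voicing Assimilation: no change — [ozozapat]

[ozozapat]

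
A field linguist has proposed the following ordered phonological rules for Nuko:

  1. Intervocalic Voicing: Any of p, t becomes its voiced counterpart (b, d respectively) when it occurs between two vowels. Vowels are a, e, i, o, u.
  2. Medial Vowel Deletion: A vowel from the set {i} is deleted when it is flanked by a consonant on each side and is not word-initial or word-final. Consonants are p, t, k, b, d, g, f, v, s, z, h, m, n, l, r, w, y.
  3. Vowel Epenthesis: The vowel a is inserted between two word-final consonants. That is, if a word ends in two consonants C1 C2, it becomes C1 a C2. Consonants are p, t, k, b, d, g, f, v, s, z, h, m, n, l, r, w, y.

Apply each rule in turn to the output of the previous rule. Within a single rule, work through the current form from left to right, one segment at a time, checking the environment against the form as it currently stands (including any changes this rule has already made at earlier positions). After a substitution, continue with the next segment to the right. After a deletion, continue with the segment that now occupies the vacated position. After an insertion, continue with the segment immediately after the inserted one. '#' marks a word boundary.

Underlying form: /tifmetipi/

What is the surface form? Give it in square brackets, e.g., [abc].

[tfmedbi]

1 Intervocalic Voicing: [tifmetipi] → [tifmedibi]
2 Medial Vowel Deletion: [tifmedibi] → [tfmedbi]
3 Vowel Epenthesis: no change — [tfmedbi]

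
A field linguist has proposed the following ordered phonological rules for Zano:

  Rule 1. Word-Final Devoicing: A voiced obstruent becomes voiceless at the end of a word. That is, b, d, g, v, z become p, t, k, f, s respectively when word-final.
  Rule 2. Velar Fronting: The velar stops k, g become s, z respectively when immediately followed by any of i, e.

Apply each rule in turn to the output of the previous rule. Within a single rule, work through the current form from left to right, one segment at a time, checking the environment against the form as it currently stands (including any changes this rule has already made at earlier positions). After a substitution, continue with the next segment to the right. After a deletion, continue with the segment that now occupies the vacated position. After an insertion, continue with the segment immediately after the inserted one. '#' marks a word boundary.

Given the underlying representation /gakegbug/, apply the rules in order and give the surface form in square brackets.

[gasegbuk]

Rule 1 Word-Final Devoicing: [gakegbug] → [gakegbuk]
Rule 2 Velar Fronting: [gakegbuk] → [gasegbuk]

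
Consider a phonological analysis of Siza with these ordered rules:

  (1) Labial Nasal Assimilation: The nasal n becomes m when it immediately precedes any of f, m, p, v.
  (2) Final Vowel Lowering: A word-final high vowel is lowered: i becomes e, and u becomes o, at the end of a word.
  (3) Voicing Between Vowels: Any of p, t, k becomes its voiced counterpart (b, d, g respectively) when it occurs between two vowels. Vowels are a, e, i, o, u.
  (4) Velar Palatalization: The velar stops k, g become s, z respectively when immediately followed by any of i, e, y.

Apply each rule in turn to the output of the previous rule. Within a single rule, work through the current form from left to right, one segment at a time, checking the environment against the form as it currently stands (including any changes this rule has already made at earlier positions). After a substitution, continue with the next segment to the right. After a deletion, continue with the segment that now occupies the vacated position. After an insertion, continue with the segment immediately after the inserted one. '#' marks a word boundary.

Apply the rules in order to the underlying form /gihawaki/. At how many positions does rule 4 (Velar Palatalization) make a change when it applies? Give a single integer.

(1) Labial Nasal Assimilation: no change — [gihawaki]
(2) Final Vowel Lowering: [gihawaki] → [gihawake]
(3) Voicing Between Vowels: [gihawake] → [gihawage]
(4) Velar Palatalization: [gihawage] → [zihawaze]
Rule 4 changed 2 position(s).

2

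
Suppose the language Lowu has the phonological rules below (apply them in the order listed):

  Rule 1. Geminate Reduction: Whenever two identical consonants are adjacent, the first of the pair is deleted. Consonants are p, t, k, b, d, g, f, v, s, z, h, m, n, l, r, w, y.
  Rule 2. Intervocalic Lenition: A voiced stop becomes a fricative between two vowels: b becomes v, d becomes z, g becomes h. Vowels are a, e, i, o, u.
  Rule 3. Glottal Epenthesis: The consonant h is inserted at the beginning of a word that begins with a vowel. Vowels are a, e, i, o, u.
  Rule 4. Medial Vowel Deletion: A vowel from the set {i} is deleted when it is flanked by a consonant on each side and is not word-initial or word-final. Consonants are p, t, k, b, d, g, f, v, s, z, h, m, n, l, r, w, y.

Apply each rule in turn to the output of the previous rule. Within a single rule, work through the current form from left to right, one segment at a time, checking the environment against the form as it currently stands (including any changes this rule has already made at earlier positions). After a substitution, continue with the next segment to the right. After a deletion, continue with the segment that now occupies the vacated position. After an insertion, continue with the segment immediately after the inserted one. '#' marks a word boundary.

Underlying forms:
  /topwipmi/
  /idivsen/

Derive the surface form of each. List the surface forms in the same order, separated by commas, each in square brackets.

[topwpmi], [hzvsen]

/topwipmi/:
  Rule 1 Geminate Reduction: no change — [topwipmi]
  Rule 2 Intervocalic Lenition: no change — [topwipmi]
  Rule 3 Glottal Epenthesis: no change — [topwipmi]
  Rule 4 Medial Vowel Deletion: [topwipmi] → [topwpmi]
/idivsen/:
  Rule 1 Geminate Reduction: no change — [idivsen]
  Rule 2 Intervocalic Lenition: [idivsen] → [izivsen]
  Rule 3 Glottal Epenthesis: [izivsen] → [hizivsen]
  Rule 4 Medial Vowel Deletion: [hizivsen] → [hzvsen]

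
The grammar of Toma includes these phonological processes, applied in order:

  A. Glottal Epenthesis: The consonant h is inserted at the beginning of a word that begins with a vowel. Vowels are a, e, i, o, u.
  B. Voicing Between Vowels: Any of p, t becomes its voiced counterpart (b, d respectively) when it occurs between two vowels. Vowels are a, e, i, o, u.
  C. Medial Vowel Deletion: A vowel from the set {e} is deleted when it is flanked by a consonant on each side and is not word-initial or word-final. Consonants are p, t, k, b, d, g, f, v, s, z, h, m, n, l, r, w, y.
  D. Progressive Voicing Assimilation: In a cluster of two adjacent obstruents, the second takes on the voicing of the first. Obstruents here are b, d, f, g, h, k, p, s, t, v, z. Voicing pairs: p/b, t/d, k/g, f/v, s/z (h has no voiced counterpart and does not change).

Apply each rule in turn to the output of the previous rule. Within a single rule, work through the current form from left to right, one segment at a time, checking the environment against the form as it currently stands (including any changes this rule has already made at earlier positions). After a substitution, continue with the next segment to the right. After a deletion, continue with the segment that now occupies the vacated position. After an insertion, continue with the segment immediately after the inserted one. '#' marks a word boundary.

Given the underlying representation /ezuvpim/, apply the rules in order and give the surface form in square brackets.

A Glottal Epenthesis: [ezuvpim] → [hezuvpim]
B Voicing Between Vowels: no change — [hezuvpim]
C Medial Vowel Deletion: [hezuvpim] → [hzuvpim]
D Progressive Voicing Assimilation: [hzuvpim] → [hsuvbim]

[hsuvbim]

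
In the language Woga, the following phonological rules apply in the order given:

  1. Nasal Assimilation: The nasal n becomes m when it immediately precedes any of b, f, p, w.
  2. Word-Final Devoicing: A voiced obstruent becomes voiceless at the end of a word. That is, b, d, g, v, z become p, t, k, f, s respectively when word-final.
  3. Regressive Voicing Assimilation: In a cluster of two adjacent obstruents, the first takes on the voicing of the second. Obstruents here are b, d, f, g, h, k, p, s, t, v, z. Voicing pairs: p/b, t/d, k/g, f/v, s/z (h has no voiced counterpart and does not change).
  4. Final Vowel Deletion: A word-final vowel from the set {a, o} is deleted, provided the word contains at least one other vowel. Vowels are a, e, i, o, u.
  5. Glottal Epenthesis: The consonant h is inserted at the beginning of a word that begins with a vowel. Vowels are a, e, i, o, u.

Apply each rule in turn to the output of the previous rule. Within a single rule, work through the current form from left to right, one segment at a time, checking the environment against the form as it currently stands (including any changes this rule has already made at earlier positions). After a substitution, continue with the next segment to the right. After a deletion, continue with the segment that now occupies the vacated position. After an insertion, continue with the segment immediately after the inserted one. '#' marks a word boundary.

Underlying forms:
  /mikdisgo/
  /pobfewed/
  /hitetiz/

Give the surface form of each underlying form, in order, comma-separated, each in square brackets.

[migdizg], [popfewet], [hitetis]

/mikdisgo/:
  1 Nasal Assimilation: no change — [mikdisgo]
  2 Word-Final Devoicing: no change — [mikdisgo]
  3 Regressive Voicing Assimilation: [mikdisgo] → [migdizgo]
  4 Final Vowel Deletion: [migdizgo] → [migdizg]
  5 Glottal Epenthesis: no change — [migdizg]
/pobfewed/:
  1 Nasal Assimilation: no change — [pobfewed]
  2 Word-Final Devoicing: [pobfewed] → [pobfewet]
  3 Regressive Voicing Assimilation: [pobfewet] → [popfewet]
  4 Final Vowel Deletion: no change — [popfewet]
  5 Glottal Epenthesis: no change — [popfewet]
/hitetiz/:
  1 Nasal Assimilation: no change — [hitetiz]
  2 Word-Final Devoicing: [hitetiz] → [hitetis]
  3 Regressive Voicing Assimilation: no change — [hitetis]
  4 Final Vowel Deletion: no change — [hitetis]
  5 Glottal Epenthesis: no change — [hitetis]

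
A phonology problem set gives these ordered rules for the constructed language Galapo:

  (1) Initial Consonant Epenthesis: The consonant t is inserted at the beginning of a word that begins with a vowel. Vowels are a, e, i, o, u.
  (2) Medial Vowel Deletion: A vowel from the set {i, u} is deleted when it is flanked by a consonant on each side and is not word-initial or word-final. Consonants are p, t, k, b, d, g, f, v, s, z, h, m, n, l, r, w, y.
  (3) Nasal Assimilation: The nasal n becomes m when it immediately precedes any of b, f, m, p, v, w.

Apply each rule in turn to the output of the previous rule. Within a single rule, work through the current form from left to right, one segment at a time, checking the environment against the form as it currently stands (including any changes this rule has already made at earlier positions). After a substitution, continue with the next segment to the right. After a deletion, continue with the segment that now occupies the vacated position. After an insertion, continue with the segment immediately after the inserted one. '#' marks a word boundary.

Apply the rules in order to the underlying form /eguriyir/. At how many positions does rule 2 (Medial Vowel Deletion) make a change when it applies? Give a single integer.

3

(1) Initial Consonant Epenthesis: [eguriyir] → [teguriyir]
(2) Medial Vowel Deletion: [teguriyir] → [tegryr]
(3) Nasal Assimilation: no change — [tegryr]
Rule 2 changed 3 position(s).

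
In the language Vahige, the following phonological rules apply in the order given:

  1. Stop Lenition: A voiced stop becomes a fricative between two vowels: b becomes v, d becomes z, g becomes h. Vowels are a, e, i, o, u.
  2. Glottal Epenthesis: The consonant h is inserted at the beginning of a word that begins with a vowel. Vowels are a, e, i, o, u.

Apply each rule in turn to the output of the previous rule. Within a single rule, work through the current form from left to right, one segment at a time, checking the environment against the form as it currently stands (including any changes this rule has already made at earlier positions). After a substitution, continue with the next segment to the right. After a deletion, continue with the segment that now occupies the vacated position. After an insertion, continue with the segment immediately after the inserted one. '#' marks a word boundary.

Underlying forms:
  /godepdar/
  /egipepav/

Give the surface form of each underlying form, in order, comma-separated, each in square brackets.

/godepdar/:
  1 Stop Lenition: [godepdar] → [gozepdar]
  2 Glottal Epenthesis: no change — [gozepdar]
/egipepav/:
  1 Stop Lenition: [egipepav] → [ehipepav]
  2 Glottal Epenthesis: [ehipepav] → [hehipepav]

[gozepdar], [hehipepav]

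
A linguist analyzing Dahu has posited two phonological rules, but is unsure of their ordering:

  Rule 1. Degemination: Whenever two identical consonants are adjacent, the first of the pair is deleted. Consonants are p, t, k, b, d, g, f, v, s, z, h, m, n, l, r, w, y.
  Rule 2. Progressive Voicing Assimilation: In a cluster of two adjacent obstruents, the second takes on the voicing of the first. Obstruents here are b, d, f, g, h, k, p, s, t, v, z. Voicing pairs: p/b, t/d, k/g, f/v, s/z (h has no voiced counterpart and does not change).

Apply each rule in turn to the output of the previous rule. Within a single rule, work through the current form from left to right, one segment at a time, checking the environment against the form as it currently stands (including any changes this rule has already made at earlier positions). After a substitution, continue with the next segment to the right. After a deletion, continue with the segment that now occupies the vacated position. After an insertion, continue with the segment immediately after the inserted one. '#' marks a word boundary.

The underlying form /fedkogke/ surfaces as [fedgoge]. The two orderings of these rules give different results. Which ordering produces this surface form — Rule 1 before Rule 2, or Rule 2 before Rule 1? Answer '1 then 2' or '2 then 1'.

Order 1 then 2:
  1 Degemination: no change — [fedkogke]
  2 Progressive Voicing Assimilation: [fedkogke] → [fedgogge]
  result: [fedgogge]
Order 2 then 1:
  2 Progressive Voicing Assimilation: [fedkogke] → [fedgogge]
  1 Degemination: [fedgogge] → [fedgoge]
  result: [fedgoge]

2 then 1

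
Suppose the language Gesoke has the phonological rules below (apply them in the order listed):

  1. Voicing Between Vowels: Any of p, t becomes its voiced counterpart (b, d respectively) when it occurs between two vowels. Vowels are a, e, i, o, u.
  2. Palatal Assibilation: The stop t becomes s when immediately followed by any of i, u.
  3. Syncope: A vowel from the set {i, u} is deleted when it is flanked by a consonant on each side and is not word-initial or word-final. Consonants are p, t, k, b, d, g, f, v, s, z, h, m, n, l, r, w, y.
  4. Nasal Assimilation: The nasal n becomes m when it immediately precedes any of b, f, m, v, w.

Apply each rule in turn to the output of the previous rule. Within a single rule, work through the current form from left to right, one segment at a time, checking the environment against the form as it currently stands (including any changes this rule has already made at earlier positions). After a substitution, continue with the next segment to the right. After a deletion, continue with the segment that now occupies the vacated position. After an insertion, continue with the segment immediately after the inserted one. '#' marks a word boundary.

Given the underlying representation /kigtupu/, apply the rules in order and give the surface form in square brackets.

[kgsbu]

1 Voicing Between Vowels: [kigtupu] → [kigtubu]
2 Palatal Assibilation: [kigtubu] → [kigsubu]
3 Syncope: [kigsubu] → [kgsbu]
4 Nasal Assimilation: no change — [kgsbu]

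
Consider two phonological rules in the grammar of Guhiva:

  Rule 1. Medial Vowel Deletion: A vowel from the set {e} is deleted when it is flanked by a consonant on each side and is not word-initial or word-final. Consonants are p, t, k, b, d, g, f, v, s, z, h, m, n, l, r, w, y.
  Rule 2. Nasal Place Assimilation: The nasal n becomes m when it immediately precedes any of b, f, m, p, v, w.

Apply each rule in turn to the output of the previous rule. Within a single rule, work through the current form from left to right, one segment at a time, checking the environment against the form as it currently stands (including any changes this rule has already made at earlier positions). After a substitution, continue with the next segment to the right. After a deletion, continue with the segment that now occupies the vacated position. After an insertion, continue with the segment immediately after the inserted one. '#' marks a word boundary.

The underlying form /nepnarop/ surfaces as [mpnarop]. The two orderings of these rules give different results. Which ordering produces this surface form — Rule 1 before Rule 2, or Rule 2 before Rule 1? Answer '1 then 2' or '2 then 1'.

Order 1 then 2:
  1 Medial Vowel Deletion: [nepnarop] → [npnarop]
  2 Nasal Place Assimilation: [npnarop] → [mpnarop]
  result: [mpnarop]
Order 2 then 1:
  2 Nasal Place Assimilation: no change — [nepnarop]
  1 Medial Vowel Deletion: [nepnarop] → [npnarop]
  result: [npnarop]

1 then 2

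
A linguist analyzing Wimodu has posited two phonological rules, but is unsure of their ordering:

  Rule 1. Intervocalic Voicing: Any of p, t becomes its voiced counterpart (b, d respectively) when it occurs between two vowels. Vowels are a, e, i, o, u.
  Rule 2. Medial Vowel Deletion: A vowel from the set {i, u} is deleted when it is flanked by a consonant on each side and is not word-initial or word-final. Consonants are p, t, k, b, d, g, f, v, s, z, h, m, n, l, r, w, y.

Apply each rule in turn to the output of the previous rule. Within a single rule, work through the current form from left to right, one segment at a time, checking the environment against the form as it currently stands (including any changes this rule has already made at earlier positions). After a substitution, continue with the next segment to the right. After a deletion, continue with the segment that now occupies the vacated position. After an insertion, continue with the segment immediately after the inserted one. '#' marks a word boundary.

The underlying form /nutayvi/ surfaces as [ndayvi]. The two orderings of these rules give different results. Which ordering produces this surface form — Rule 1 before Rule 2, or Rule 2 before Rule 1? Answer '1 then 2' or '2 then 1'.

Order 1 then 2:
  1 Intervocalic Voicing: [nutayvi] → [nudayvi]
  2 Medial Vowel Deletion: [nudayvi] → [ndayvi]
  result: [ndayvi]
Order 2 then 1:
  2 Medial Vowel Deletion: [nutayvi] → [ntayvi]
  1 Intervocalic Voicing: no change — [ntayvi]
  result: [ntayvi]

1 then 2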